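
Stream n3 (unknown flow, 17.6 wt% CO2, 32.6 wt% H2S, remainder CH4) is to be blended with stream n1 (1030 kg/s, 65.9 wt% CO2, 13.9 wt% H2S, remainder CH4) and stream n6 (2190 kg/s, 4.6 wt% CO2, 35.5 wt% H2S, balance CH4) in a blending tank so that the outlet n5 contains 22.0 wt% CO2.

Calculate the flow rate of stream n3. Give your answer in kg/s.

Let n3 be the unknown flow. Total out = 3220 + n3.
CO2 balance: 779.51 + 0.176·n3 = 0.220·(3220 + n3)
(0.176 − 0.220)·n3 = 0.220×3220 − 779.51 = -71.11
n3 = -71.11 / -0.044 = 1616.1 kg/s

1616 kg/s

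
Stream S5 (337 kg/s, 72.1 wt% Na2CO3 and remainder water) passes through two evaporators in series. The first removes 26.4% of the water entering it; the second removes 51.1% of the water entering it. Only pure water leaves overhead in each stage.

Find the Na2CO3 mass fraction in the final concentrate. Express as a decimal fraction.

water in feed = 337×0.279 = 94.023 kg/s.
After stage 1: water left = (1−0.264)×94.023 = 69.201; stream total = 312.18 kg/s.
After stage 2: water left = (1−0.511)×69.201 = 33.839; final concentrate = 276.82 kg/s.
Na2CO3 fraction = 242.98/276.82 = 0.878.

0.878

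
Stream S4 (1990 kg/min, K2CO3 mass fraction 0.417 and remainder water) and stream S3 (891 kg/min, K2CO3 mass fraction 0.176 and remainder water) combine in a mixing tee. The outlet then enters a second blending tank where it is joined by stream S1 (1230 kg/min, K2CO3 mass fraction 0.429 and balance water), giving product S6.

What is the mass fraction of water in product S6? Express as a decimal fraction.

0.632

Overall, product flow = 4111 kg/min.
water in = 1990×0.583 + 891×0.824 + 1230×0.571 = 2596.7 kg/min.
water fraction in S6 = 0.632.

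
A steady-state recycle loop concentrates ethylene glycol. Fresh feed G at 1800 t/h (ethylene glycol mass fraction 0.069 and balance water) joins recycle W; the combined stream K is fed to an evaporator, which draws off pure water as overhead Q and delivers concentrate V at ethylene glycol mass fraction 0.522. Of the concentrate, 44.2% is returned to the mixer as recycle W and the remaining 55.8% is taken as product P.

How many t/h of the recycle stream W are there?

Overall ethylene glycol balance (none leaves overhead): ethylene glycol in fresh feed = ethylene glycol in product, i.e. 1800×0.069 = (1−0.442)·V·0.522.
V = 124.2/(0.522×0.558) = 426.4 t/h.
Recycle W = 0.442×426.4 = 188.47 t/h.

188.5 t/h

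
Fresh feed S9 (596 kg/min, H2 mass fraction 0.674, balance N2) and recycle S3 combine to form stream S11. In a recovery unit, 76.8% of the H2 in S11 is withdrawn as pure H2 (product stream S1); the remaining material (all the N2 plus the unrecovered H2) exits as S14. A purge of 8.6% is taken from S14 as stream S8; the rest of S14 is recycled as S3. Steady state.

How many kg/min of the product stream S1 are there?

H2 in S11: m_A = 596×0.674 + (1−0.086)·(1−0.768)·m_A, so m_A = 401.7/0.7880 = 509.81 kg/min.
Product S1 = 0.768×509.81 = 391.53 kg/min.

391.5 kg/min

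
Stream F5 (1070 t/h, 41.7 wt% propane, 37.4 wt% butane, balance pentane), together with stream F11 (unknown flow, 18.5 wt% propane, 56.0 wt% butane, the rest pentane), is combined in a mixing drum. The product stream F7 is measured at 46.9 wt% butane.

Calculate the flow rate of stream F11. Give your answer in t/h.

1117 t/h

Let F11 be the unknown flow. Total out = 1070 + F11.
butane balance: 400.18 + 0.560·F11 = 0.469·(1070 + F11)
(0.560 − 0.469)·F11 = 0.469×1070 − 400.18 = 101.65
F11 = 101.65 / 0.091 = 1117 t/h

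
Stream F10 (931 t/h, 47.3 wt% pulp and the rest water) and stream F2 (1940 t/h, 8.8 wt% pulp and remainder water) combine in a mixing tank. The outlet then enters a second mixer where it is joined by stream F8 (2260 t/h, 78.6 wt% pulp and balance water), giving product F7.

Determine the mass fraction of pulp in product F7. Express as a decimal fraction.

Overall, product flow = 5131 t/h.
pulp in = 931×0.473 + 1940×0.088 + 2260×0.786 = 2387.4 t/h.
pulp fraction in F7 = 0.465.

0.465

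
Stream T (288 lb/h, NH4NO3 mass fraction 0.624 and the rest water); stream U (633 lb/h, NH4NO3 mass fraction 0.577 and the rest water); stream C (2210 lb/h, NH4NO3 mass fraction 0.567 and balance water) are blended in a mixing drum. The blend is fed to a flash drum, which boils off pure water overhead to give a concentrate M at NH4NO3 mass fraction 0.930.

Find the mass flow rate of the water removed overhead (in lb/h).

NH4NO3 entering = 288×0.624 + 633×0.577 + 2210×0.567 = 1798 lb/h.
All NH4NO3 reports to M, so M = 1798/0.930 = 1933.4 lb/h.
Total feed = 3131 lb/h; overhead = 3131 − 1933.4 = 1197.6 lb/h.

1198 lb/h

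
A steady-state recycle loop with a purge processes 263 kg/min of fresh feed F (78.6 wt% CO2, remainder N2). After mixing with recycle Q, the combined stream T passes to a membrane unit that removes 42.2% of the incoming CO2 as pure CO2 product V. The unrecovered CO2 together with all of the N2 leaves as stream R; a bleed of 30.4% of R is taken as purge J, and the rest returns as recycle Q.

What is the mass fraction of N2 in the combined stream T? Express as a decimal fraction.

0.3487

N2 enters only via F and leaves only via the purge: 263×0.214 = 0.304×(N2 in R), and the membrane unit passes all N2, so N2 in T = N2 in R = 185.14 kg/min.
CO2 in T: m_A = 263×0.786 + (1−0.304)·(1−0.422)·m_A, so m_A = 206.72/0.5977 = 345.85 kg/min.
T = 345.85 + 185.14 = 530.99 kg/min.
N2 fraction in T = 185.14/530.99 = 0.3487.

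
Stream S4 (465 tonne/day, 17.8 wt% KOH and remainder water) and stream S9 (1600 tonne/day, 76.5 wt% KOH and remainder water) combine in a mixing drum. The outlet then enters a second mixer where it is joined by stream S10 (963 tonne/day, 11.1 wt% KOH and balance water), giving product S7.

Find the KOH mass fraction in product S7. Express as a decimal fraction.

Overall, product flow = 3028 tonne/day.
KOH in = 465×0.178 + 1600×0.765 + 963×0.111 = 1413.7 tonne/day.
KOH fraction in S7 = 0.4669.

0.4669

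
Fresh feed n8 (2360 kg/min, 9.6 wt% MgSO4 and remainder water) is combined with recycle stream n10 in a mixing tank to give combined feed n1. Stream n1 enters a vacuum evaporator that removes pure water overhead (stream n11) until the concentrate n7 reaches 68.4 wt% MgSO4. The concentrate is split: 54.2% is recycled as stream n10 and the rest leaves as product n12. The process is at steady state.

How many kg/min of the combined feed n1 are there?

2752 kg/min

Overall MgSO4 balance (none leaves overhead): MgSO4 in fresh feed = MgSO4 in product, i.e. 2360×0.096 = (1−0.542)·n7·0.684.
n7 = 226.56/(0.684×0.458) = 723.21 kg/min.
Recycle n10 = 0.542×723.21 = 391.98 kg/min.
Combined feed n1 = 2360 + 391.98 = 2752 kg/min.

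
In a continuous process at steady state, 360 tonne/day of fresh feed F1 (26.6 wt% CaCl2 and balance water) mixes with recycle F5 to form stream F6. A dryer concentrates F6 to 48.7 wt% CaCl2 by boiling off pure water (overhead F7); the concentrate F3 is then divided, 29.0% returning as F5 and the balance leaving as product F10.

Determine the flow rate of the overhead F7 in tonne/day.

Overall CaCl2 balance (none leaves overhead): CaCl2 in fresh feed = CaCl2 in product, i.e. 360×0.266 = (1−0.290)·F3·0.487.
F3 = 95.76/(0.487×0.710) = 276.95 tonne/day.
Recycle F5 = 0.290×276.95 = 80.315 tonne/day.
Combined feed F6 = 360 + 80.315 = 440.31 tonne/day.
Overhead F7 = F6 − F3 = 440.31 − 276.95 = 163.37 tonne/day.

163.4 tonne/day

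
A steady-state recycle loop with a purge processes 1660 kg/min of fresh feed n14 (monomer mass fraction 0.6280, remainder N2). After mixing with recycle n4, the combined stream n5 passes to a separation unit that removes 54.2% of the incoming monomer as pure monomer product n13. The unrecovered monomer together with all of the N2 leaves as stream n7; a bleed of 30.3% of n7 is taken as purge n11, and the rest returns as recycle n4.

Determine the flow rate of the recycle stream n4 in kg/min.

1909 kg/min

N2 enters only via n14 and leaves only via the purge: 1660×0.372 = 0.303×(N2 in n7), and the separation unit passes all N2, so N2 in n5 = N2 in n7 = 2038 kg/min.
monomer in n5: m_A = 1660×0.628 + (1−0.303)·(1−0.542)·m_A, so m_A = 1042.5/0.6808 = 1531.3 kg/min.
n7 = (1−0.542)×1531.3 + 2038 = 2739.4 kg/min.
Recycle n4 = (1−0.303)×2739.4 = 1909.3 kg/min.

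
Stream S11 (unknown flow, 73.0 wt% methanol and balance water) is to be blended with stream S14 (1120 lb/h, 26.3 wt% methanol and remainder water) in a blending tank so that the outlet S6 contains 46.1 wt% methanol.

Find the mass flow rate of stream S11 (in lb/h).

824.4 lb/h

Let S11 be the unknown flow. Total out = 1120 + S11.
methanol balance: 294.56 + 0.730·S11 = 0.461·(1120 + S11)
(0.730 − 0.461)·S11 = 0.461×1120 − 294.56 = 221.76
S11 = 221.76 / 0.269 = 824.39 lb/h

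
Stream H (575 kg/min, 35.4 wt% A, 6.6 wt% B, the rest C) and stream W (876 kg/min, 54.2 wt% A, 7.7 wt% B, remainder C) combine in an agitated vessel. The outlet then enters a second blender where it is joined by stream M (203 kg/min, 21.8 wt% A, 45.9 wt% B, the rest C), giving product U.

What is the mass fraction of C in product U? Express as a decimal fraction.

Overall, product flow = 1654 kg/min.
C in = 575×0.580 + 876×0.381 + 203×0.323 = 732.83 kg/min.
C fraction in U = 0.443.

0.443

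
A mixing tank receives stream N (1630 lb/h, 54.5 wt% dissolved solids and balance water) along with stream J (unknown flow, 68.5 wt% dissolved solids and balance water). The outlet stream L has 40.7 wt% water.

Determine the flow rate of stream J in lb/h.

Let J be the unknown flow. Total out = 1630 + J.
water balance: 741.65 + 0.315·J = 0.407·(1630 + J)
(0.315 − 0.407)·J = 0.407×1630 − 741.65 = -78.24
J = -78.24 / -0.092 = 850.43 lb/h

850.4 lb/h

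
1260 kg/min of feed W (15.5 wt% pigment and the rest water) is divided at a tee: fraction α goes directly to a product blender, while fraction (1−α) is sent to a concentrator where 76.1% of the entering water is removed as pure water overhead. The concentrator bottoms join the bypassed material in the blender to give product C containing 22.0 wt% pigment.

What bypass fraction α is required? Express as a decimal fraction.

0.541

All 1260×0.155 = 195.3 kg/min of pigment reaches C, so C = 195.3/0.220 = 887.73 kg/min and vapour = 372.27 kg/min.
The evaporator receives (1−α)·1260 of feed at 0.845 water and removes 0.761 of that water:
0.761×0.845×(1−α)×1260 = 372.27
(1−α) = 372.27/810.24 = 0.4595;  α = 0.5405.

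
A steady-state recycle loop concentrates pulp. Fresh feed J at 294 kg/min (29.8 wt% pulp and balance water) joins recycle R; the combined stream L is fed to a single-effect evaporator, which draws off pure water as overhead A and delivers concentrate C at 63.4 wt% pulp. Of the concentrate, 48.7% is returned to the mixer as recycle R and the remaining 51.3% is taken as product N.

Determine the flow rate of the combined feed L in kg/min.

Overall pulp balance (none leaves overhead): pulp in fresh feed = pulp in product, i.e. 294×0.298 = (1−0.487)·C·0.634.
C = 87.612/(0.634×0.513) = 269.37 kg/min.
Recycle R = 0.487×269.37 = 131.19 kg/min.
Combined feed L = 294 + 131.19 = 425.19 kg/min.

425.2 kg/min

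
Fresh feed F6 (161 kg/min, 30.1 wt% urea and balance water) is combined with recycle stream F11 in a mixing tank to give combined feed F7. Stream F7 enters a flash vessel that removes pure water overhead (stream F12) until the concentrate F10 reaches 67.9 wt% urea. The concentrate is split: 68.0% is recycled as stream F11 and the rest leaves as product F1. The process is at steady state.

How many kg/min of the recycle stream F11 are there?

151.7 kg/min

Overall urea balance (none leaves overhead): urea in fresh feed = urea in product, i.e. 161×0.301 = (1−0.680)·F10·0.679.
F10 = 48.461/(0.679×0.320) = 223.03 kg/min.
Recycle F11 = 0.680×223.03 = 151.66 kg/min.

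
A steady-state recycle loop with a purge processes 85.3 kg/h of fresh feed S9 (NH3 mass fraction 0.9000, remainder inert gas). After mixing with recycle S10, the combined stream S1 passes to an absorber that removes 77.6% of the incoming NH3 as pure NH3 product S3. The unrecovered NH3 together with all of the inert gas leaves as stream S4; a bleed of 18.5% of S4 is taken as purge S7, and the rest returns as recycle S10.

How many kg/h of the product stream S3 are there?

72.88 kg/h

NH3 in S1: m_A = 85.3×0.900 + (1−0.185)·(1−0.776)·m_A, so m_A = 76.77/0.8174 = 93.915 kg/h.
Product S3 = 0.776×93.915 = 72.878 kg/h.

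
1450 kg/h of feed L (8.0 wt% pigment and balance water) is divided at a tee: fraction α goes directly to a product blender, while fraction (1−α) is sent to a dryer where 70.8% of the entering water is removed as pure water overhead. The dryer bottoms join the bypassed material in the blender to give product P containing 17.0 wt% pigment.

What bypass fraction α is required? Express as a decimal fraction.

All 1450×0.080 = 116 kg/h of pigment reaches P, so P = 116/0.170 = 682.35 kg/h and vapour = 767.65 kg/h.
The evaporator receives (1−α)·1450 of feed at 0.920 water and removes 0.708 of that water:
0.708×0.920×(1−α)×1450 = 767.65
(1−α) = 767.65/944.47 = 0.8128;  α = 0.1872.

0.187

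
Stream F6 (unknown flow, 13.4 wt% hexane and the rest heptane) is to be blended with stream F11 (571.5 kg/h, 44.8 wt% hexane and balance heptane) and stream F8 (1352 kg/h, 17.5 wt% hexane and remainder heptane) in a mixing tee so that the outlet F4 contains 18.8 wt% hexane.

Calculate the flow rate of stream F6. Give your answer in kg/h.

2426 kg/h

Let F6 be the unknown flow. Total out = 1923.5 + F6.
hexane balance: 492.63 + 0.134·F6 = 0.188·(1923.5 + F6)
(0.134 − 0.188)·F6 = 0.188×1923.5 − 492.63 = -131.01
F6 = -131.01 / -0.054 = 2426.2 kg/h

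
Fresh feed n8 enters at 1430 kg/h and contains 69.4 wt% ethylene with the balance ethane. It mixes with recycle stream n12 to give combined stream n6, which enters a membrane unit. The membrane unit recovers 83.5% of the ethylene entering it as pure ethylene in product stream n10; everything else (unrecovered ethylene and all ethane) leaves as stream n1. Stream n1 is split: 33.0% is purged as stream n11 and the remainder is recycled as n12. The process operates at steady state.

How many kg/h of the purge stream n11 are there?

ethane enters only via n8 and leaves only via the purge: 1430×0.306 = 0.330×(ethane in n1), and the membrane unit passes all ethane, so ethane in n6 = ethane in n1 = 1326 kg/h.
ethylene in n6: m_A = 1430×0.694 + (1−0.330)·(1−0.835)·m_A, so m_A = 992.42/0.8894 = 1115.8 kg/h.
n1 = (1−0.835)×1115.8 + 1326 = 1510.1 kg/h.
Purge n11 = 0.330×1510.1 = 498.33 kg/h.

498.3 kg/h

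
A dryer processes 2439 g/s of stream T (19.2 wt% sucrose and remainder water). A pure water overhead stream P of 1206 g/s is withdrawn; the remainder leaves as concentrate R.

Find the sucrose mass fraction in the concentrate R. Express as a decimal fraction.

0.380

sucrose is not removed: 2439×0.192 = 468.29 g/s of sucrose enters R.
Concentrate = 2439 − 1206 = 1233 g/s.
Mass fraction = 468.29/1233 = 0.380.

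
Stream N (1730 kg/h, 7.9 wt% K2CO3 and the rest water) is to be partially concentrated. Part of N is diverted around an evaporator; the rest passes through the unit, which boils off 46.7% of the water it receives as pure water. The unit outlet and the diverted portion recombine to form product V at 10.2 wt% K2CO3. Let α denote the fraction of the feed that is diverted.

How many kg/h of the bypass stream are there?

823 kg/h

All 1730×0.079 = 136.67 kg/h of K2CO3 reaches V, so V = 136.67/0.102 = 1339.9 kg/h and vapour = 390.1 kg/h.
The evaporator receives (1−α)·1730 of feed at 0.921 water and removes 0.467 of that water:
0.467×0.921×(1−α)×1730 = 390.1
(1−α) = 390.1/744.09 = 0.5243;  α = 0.4757.
Bypass flow = 0.4757×1730 = 823.02 kg/h.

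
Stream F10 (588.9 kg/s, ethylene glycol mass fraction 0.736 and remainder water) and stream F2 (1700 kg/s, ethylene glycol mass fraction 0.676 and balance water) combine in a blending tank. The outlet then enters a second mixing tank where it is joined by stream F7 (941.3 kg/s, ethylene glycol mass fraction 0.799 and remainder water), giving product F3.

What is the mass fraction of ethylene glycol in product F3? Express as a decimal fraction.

Overall, product flow = 3230.2 kg/s.
ethylene glycol in = 588.9×0.736 + 1700×0.676 + 941.3×0.799 = 2334.7 kg/s.
ethylene glycol fraction in F3 = 0.723.

0.723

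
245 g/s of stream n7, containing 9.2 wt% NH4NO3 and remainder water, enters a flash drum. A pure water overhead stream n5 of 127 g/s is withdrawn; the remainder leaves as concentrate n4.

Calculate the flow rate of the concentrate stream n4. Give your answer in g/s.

118 g/s

Concentrate = 245 − 127 = 118 g/s.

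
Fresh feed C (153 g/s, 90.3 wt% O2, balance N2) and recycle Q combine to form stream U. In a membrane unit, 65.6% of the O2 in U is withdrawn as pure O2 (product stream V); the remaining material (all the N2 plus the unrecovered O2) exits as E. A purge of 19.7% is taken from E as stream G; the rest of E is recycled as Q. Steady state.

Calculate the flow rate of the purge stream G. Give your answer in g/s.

27.78 g/s

N2 enters only via C and leaves only via the purge: 153×0.097 = 0.197×(N2 in E), and the membrane unit passes all N2, so N2 in U = N2 in E = 75.335 g/s.
O2 in U: m_A = 153×0.903 + (1−0.197)·(1−0.656)·m_A, so m_A = 138.16/0.7238 = 190.89 g/s.
E = (1−0.656)×190.89 + 75.335 = 141 g/s.
Purge G = 0.197×141 = 27.777 g/s.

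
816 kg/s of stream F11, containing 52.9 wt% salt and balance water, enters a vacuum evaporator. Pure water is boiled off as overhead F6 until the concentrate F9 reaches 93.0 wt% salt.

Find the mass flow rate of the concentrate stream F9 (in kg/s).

salt is conserved: 816×0.529 = 431.66 kg/s all reports to the concentrate.
Concentrate = 431.66/(target fraction) = 464.15 kg/s.

464.2 kg/s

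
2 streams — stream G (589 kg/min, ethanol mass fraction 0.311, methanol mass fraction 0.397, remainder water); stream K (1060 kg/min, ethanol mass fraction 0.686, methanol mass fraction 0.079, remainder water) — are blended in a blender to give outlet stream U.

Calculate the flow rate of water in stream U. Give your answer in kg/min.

421.1 kg/min

water out = water in = 589×0.292 + 1060×0.235 = 421.09 kg/min.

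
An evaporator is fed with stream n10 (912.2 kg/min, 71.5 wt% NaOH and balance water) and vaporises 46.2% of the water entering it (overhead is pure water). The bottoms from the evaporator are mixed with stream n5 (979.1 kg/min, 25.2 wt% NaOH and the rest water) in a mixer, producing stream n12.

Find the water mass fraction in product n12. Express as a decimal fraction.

Vapour removed = 0.462×0.285×912.2 = 120.11 kg/min; concentrate = 792.09 kg/min.
water reaching the mixer = 139.87 (from concentrate) + 979.1×0.748 = 872.23 kg/min.
Product flow = 792.09 + 979.1 = 1771.2 kg/min; water fraction = 0.492.

0.492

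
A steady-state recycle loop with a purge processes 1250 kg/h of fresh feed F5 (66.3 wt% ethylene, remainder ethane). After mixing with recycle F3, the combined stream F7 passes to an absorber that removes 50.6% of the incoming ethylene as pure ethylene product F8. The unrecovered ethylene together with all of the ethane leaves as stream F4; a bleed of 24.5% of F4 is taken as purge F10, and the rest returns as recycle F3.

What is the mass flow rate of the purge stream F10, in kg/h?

581.2 kg/h

ethane enters only via F5 and leaves only via the purge: 1250×0.337 = 0.245×(ethane in F4), and the absorber passes all ethane, so ethane in F7 = ethane in F4 = 1719.4 kg/h.
ethylene in F7: m_A = 1250×0.663 + (1−0.245)·(1−0.506)·m_A, so m_A = 828.75/0.6270 = 1321.7 kg/h.
F4 = (1−0.506)×1321.7 + 1719.4 = 2372.3 kg/h.
Purge F10 = 0.245×2372.3 = 581.22 kg/h.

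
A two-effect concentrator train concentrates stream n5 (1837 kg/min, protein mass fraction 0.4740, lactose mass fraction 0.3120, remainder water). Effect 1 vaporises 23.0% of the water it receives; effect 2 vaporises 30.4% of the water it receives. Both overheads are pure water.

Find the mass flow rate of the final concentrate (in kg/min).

1655 kg/min

water in feed = 1837×0.214 = 393.12 kg/min.
After stage 1: water left = (1−0.230)×393.12 = 302.7; stream total = 1746.6 kg/min.
After stage 2: water left = (1−0.304)×302.7 = 210.68; final concentrate = 1654.6 kg/min.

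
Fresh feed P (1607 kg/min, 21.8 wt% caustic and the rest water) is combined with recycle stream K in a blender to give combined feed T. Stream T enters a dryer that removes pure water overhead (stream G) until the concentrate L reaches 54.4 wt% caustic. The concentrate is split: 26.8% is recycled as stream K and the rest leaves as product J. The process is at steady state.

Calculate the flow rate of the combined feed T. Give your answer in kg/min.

1843 kg/min

Overall caustic balance (none leaves overhead): caustic in fresh feed = caustic in product, i.e. 1607×0.218 = (1−0.268)·L·0.544.
L = 350.33/(0.544×0.732) = 879.76 kg/min.
Recycle K = 0.268×879.76 = 235.77 kg/min.
Combined feed T = 1607 + 235.77 = 1842.8 kg/min.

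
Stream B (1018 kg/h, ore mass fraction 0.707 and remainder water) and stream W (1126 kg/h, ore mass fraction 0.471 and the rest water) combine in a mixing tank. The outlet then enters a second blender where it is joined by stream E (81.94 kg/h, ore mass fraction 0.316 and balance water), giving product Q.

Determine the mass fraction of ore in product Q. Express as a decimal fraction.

0.573

Overall, product flow = 2225.9 kg/h.
ore in = 1018×0.707 + 1126×0.471 + 81.94×0.316 = 1276 kg/h.
ore fraction in Q = 0.573.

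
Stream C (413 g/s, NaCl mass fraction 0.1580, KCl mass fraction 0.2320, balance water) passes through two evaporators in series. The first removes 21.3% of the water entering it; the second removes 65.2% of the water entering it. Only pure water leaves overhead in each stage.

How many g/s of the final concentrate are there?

230.1 g/s

water in feed = 413×0.610 = 251.93 g/s.
After stage 1: water left = (1−0.213)×251.93 = 198.27; stream total = 359.34 g/s.
After stage 2: water left = (1−0.652)×198.27 = 68.998; final concentrate = 230.07 g/s.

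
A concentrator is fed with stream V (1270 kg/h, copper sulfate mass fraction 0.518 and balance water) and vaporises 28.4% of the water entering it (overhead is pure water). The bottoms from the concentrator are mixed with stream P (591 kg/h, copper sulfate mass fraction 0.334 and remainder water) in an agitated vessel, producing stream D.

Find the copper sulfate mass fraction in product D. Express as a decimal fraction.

0.507

Vapour removed = 0.284×0.482×1270 = 173.85 kg/h; concentrate = 1096.2 kg/h.
copper sulfate reaching the mixer = 657.86 (from concentrate) + 591×0.334 = 855.25 kg/h.
Product flow = 1096.2 + 591 = 1687.2 kg/h; copper sulfate fraction = 0.507.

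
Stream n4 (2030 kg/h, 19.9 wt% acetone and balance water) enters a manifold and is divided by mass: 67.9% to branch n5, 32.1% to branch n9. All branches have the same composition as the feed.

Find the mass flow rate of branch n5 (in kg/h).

1378 kg/h

Branch n5 flow = 0.679×2030 = 1378.4 kg/h.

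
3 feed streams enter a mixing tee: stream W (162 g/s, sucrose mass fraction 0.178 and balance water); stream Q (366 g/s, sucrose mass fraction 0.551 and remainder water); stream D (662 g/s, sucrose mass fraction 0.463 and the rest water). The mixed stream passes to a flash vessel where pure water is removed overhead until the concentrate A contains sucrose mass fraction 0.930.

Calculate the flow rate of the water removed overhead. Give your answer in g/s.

612.6 g/s

sucrose entering = 162×0.178 + 366×0.551 + 662×0.463 = 537.01 g/s.
All sucrose reports to A, so A = 537.01/0.930 = 577.43 g/s.
Total feed = 1190 g/s; overhead = 1190 − 577.43 = 612.57 g/s.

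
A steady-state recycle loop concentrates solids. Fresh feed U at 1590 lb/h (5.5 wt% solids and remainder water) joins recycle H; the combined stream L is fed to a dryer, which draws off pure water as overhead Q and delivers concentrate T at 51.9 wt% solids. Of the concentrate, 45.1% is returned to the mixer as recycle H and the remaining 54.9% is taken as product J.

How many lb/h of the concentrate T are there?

Overall solids balance (none leaves overhead): solids in fresh feed = solids in product, i.e. 1590×0.055 = (1−0.451)·T·0.519.
T = 87.45/(0.519×0.549) = 306.92 lb/h.

306.9 lb/h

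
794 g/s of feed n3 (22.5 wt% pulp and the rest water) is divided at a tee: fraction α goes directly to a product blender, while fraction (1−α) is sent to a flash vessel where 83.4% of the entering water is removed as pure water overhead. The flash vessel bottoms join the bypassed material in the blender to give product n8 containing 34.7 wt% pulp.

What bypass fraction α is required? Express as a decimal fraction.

0.456

All 794×0.225 = 178.65 g/s of pulp reaches n8, so n8 = 178.65/0.347 = 514.84 g/s and vapour = 279.16 g/s.
The evaporator receives (1−α)·794 of feed at 0.775 water and removes 0.834 of that water:
0.834×0.775×(1−α)×794 = 279.16
(1−α) = 279.16/513.2 = 0.5440;  α = 0.4560.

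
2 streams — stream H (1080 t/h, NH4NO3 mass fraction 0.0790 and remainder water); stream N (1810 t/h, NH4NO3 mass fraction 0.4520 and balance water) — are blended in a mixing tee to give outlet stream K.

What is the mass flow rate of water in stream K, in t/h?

1987 t/h

water out = water in = 1080×0.921 + 1810×0.548 = 1986.6 t/h.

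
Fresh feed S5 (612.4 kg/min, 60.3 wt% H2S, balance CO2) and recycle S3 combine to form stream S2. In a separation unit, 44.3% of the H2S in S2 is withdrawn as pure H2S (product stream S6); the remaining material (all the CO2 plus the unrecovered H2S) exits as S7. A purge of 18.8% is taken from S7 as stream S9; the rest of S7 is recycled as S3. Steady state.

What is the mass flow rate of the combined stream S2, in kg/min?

CO2 enters only via S5 and leaves only via the purge: 612.4×0.397 = 0.188×(CO2 in S7), and the separation unit passes all CO2, so CO2 in S2 = CO2 in S7 = 1293.2 kg/min.
H2S in S2: m_A = 612.4×0.603 + (1−0.188)·(1−0.443)·m_A, so m_A = 369.28/0.5477 = 674.21 kg/min.
S2 = 674.21 + 1293.2 = 1967.4 kg/min.

1967 kg/min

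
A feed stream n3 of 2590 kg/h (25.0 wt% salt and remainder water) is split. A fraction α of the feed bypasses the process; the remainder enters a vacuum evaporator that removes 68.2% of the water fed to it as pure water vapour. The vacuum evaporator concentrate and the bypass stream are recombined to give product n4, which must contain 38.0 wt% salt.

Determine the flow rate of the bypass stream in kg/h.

All 2590×0.250 = 647.5 kg/h of salt reaches n4, so n4 = 647.5/0.380 = 1703.9 kg/h and vapour = 886.05 kg/h.
The evaporator receives (1−α)·2590 of feed at 0.750 water and removes 0.682 of that water:
0.682×0.750×(1−α)×2590 = 886.05
(1−α) = 886.05/1324.8 = 0.6688;  α = 0.3312.
Bypass flow = 0.3312×2590 = 857.74 kg/h.

857.7 kg/h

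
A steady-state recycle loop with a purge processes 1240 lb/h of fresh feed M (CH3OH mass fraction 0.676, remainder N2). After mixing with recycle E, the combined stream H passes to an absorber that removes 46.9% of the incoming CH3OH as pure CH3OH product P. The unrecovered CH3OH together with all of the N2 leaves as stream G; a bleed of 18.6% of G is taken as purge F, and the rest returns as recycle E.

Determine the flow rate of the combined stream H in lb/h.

3636 lb/h

N2 enters only via M and leaves only via the purge: 1240×0.324 = 0.186×(N2 in G), and the absorber passes all N2, so N2 in H = N2 in G = 2160 lb/h.
CH3OH in H: m_A = 1240×0.676 + (1−0.186)·(1−0.469)·m_A, so m_A = 838.24/0.5678 = 1476.4 lb/h.
H = 1476.4 + 2160 = 3636.4 lb/h.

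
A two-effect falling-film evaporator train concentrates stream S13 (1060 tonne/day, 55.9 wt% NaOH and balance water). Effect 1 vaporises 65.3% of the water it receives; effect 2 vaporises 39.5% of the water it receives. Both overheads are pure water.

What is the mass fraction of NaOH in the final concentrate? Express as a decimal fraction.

0.858

water in feed = 1060×0.441 = 467.46 tonne/day.
After stage 1: water left = (1−0.653)×467.46 = 162.21; stream total = 754.75 tonne/day.
After stage 2: water left = (1−0.395)×162.21 = 98.136; final concentrate = 690.68 tonne/day.
NaOH fraction = 592.54/690.68 = 0.858.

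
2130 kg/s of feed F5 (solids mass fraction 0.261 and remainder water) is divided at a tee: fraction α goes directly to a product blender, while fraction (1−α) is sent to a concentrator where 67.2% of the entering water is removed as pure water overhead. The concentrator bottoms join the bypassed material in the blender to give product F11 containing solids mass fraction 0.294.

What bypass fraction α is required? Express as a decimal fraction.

0.774

All 2130×0.261 = 555.93 kg/s of solids reaches F11, so F11 = 555.93/0.294 = 1890.9 kg/s and vapour = 239.08 kg/s.
The evaporator receives (1−α)·2130 of feed at 0.739 water and removes 0.672 of that water:
0.672×0.739×(1−α)×2130 = 239.08
(1−α) = 239.08/1057.8 = 0.2260;  α = 0.7740.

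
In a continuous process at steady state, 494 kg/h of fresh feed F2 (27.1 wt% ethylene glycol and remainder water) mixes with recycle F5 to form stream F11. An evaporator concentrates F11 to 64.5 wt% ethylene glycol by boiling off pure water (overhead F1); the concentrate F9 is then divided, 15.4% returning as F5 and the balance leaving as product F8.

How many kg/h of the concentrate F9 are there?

245.3 kg/h

Overall ethylene glycol balance (none leaves overhead): ethylene glycol in fresh feed = ethylene glycol in product, i.e. 494×0.271 = (1−0.154)·F9·0.645.
F9 = 133.87/(0.645×0.846) = 245.34 kg/h.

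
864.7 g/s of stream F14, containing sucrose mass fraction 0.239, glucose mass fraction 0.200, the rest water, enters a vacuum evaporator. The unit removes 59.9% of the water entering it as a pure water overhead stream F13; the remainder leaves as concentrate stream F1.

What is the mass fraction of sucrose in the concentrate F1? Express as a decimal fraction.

0.360

sucrose is not removed: 864.7×0.239 = 206.66 g/s of sucrose enters F1.
water entering = 864.7×0.561 = 485.1 g/s; overhead removed = 0.599×485.1 = 290.57 g/s.
Concentrate = 864.7 − 290.57 = 574.13 g/s.
Mass fraction = 206.66/574.13 = 0.360.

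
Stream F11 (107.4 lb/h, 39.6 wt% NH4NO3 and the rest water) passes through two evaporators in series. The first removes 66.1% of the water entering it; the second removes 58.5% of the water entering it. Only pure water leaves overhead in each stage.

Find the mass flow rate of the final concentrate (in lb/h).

water in feed = 107.4×0.604 = 64.87 lb/h.
After stage 1: water left = (1−0.661)×64.87 = 21.991; stream total = 64.521 lb/h.
After stage 2: water left = (1−0.585)×21.991 = 9.1262; final concentrate = 51.657 lb/h.

51.66 lb/h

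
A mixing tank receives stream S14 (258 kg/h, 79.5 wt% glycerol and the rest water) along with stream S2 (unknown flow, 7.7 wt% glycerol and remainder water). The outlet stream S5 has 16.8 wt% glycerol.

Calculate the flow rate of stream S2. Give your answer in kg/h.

Let S2 be the unknown flow. Total out = 258 + S2.
glycerol balance: 205.11 + 0.077·S2 = 0.168·(258 + S2)
(0.077 − 0.168)·S2 = 0.168×258 − 205.11 = -161.77
S2 = -161.77 / -0.091 = 1777.6 kg/h

1778 kg/h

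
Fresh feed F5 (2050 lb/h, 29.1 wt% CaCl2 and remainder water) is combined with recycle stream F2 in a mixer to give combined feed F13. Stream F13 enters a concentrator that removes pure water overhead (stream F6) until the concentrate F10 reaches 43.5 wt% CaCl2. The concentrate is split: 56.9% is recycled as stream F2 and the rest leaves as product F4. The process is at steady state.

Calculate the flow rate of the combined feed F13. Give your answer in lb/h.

3860 lb/h

Overall CaCl2 balance (none leaves overhead): CaCl2 in fresh feed = CaCl2 in product, i.e. 2050×0.291 = (1−0.569)·F10·0.435.
F10 = 596.55/(0.435×0.431) = 3181.9 lb/h.
Recycle F2 = 0.569×3181.9 = 1810.5 lb/h.
Combined feed F13 = 2050 + 1810.5 = 3860.5 lb/h.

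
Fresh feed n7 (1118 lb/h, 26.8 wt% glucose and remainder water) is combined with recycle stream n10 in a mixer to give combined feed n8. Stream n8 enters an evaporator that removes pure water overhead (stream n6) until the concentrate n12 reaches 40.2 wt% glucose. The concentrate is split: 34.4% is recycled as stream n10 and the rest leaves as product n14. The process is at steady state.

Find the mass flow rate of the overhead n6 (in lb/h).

372.7 lb/h

Overall glucose balance (none leaves overhead): glucose in fresh feed = glucose in product, i.e. 1118×0.268 = (1−0.344)·n12·0.402.
n12 = 299.62/(0.402×0.656) = 1136.2 lb/h.
Recycle n10 = 0.344×1136.2 = 390.85 lb/h.
Combined feed n8 = 1118 + 390.85 = 1508.8 lb/h.
Overhead n6 = n8 − n12 = 1508.8 − 1136.2 = 372.67 lb/h.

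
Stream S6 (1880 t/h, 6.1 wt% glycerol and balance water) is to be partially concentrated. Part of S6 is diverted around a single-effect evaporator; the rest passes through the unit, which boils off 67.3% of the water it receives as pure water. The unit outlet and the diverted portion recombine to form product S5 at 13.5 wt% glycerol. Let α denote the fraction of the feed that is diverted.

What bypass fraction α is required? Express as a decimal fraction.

0.133

All 1880×0.061 = 114.68 t/h of glycerol reaches S5, so S5 = 114.68/0.135 = 849.48 t/h and vapour = 1030.5 t/h.
The evaporator receives (1−α)·1880 of feed at 0.939 water and removes 0.673 of that water:
0.673×0.939×(1−α)×1880 = 1030.5
(1−α) = 1030.5/1188.1 = 0.8674;  α = 0.1326.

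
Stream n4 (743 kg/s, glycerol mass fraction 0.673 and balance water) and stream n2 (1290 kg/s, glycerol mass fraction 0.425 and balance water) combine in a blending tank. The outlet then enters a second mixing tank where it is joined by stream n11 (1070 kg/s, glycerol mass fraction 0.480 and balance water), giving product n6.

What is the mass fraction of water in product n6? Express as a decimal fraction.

Overall, product flow = 3103 kg/s.
water in = 743×0.327 + 1290×0.575 + 1070×0.520 = 1541.1 kg/s.
water fraction in n6 = 0.497.

0.497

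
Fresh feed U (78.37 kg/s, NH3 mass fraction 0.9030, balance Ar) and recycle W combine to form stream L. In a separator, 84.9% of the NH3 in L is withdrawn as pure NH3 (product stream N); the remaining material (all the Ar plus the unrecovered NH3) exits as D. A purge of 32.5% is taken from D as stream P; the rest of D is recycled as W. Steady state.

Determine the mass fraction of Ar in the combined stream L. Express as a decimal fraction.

Ar enters only via U and leaves only via the purge: 78.37×0.097 = 0.325×(Ar in D), and the separator passes all Ar, so Ar in L = Ar in D = 23.39 kg/s.
NH3 in L: m_A = 78.37×0.903 + (1−0.325)·(1−0.849)·m_A, so m_A = 70.768/0.8981 = 78.8 kg/s.
L = 78.8 + 23.39 = 102.19 kg/s.
Ar fraction in L = 23.39/102.19 = 0.2289.

0.2289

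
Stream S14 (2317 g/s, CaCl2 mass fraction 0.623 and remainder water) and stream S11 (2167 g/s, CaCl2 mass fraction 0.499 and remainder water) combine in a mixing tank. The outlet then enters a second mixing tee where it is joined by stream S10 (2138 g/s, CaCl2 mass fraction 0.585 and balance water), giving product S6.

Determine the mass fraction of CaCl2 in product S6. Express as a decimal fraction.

0.570

Overall, product flow = 6622 g/s.
CaCl2 in = 2317×0.623 + 2167×0.499 + 2138×0.585 = 3775.6 g/s.
CaCl2 fraction in S6 = 0.570.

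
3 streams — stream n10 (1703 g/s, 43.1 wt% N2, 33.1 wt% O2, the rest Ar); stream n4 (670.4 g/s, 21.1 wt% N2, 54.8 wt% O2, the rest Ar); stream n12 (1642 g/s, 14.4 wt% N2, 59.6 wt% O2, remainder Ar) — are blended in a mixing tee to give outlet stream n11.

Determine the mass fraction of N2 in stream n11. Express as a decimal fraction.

0.277

Total flow out = 1703 + 670.4 + 1642 = 4015.4 g/s.
N2 in = 1703×0.431 + 670.4×0.211 + 1642×0.144 = 1111.9 g/s.
N2 mass fraction in n11 = 1111.9/4015.4 = 0.277.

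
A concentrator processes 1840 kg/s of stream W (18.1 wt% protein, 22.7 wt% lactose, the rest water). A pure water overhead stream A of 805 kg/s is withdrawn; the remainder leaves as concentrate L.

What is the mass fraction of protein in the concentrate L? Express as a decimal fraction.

0.322

protein is not removed: 1840×0.181 = 333.04 kg/s of protein enters L.
Concentrate = 1840 − 805 = 1035 kg/s.
Mass fraction = 333.04/1035 = 0.322.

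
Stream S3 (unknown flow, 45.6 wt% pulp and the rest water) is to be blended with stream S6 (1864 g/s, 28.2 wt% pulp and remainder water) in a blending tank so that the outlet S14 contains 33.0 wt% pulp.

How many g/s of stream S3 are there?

Let S3 be the unknown flow. Total out = 1864 + S3.
pulp balance: 525.65 + 0.456·S3 = 0.330·(1864 + S3)
(0.456 − 0.330)·S3 = 0.330×1864 − 525.65 = 89.472
S3 = 89.472 / 0.126 = 710.1 g/s

710.1 g/s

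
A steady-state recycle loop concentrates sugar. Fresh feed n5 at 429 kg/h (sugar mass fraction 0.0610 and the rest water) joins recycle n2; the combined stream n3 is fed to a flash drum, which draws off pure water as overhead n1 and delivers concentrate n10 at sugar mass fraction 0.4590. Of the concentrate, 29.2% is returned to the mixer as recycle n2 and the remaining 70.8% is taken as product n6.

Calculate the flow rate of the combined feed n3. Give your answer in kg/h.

452.5 kg/h

Overall sugar balance (none leaves overhead): sugar in fresh feed = sugar in product, i.e. 429×0.061 = (1−0.292)·n10·0.459.
n10 = 26.169/(0.459×0.708) = 80.527 kg/h.
Recycle n2 = 0.292×80.527 = 23.514 kg/h.
Combined feed n3 = 429 + 23.514 = 452.51 kg/h.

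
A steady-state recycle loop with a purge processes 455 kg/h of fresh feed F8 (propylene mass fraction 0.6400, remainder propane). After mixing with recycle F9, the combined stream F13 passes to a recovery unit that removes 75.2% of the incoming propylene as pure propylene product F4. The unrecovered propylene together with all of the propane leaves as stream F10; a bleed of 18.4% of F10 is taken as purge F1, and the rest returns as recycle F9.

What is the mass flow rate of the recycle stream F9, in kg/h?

propane enters only via F8 and leaves only via the purge: 455×0.360 = 0.184×(propane in F10), and the recovery unit passes all propane, so propane in F13 = propane in F10 = 890.22 kg/h.
propylene in F13: m_A = 455×0.640 + (1−0.184)·(1−0.752)·m_A, so m_A = 291.2/0.7976 = 365.08 kg/h.
F10 = (1−0.752)×365.08 + 890.22 = 980.76 kg/h.
Recycle F9 = (1−0.184)×980.76 = 800.3 kg/h.

800.3 kg/h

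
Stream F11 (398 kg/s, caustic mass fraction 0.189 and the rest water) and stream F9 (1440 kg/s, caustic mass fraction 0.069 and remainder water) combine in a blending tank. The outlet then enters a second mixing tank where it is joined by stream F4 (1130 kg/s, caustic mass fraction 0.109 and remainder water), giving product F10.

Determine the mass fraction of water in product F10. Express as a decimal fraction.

Overall, product flow = 2968 kg/s.
water in = 398×0.811 + 1440×0.931 + 1130×0.891 = 2670.2 kg/s.
water fraction in F10 = 0.900.

0.900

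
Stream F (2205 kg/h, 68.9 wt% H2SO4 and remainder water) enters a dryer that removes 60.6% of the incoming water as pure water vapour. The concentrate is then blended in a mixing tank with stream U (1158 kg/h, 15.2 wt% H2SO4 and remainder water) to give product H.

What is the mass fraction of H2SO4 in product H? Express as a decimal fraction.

0.575

Vapour removed = 0.606×0.311×2205 = 415.57 kg/h; concentrate = 1789.4 kg/h.
H2SO4 reaching the mixer = 1519.2 (from concentrate) + 1158×0.152 = 1695.3 kg/h.
Product flow = 1789.4 + 1158 = 2947.4 kg/h; H2SO4 fraction = 0.575.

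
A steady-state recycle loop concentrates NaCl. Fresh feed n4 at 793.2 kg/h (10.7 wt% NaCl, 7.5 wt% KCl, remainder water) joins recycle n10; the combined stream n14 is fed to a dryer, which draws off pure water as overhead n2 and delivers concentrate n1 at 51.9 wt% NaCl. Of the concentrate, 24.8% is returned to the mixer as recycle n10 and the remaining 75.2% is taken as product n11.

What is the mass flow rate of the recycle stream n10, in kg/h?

53.93 kg/h

Overall NaCl balance (none leaves overhead): NaCl in fresh feed = NaCl in product, i.e. 793.2×0.107 = (1−0.248)·n1·0.519.
n1 = 84.872/(0.519×0.752) = 217.46 kg/h.
Recycle n10 = 0.248×217.46 = 53.93 kg/h.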